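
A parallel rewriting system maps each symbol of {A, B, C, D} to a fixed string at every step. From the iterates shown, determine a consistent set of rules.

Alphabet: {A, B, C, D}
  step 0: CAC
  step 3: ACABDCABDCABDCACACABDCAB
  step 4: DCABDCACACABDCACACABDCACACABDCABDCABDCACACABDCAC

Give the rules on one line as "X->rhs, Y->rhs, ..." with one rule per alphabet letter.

  step 3 ⇒ step 4: ACABDCABDCABDCACACABDCAB ⇒ DC·AB·DC·AC·AC·AB·DC·AC·AC·AB·DC·AC·AC·AB·DC·AB·DC·AB·DC·AC·AC·AB·DC·AC
    A ↦ DC
    B ↦ AC
    C ↦ AB
    D ↦ AC

A->DC, B->AC, C->AB, D->AC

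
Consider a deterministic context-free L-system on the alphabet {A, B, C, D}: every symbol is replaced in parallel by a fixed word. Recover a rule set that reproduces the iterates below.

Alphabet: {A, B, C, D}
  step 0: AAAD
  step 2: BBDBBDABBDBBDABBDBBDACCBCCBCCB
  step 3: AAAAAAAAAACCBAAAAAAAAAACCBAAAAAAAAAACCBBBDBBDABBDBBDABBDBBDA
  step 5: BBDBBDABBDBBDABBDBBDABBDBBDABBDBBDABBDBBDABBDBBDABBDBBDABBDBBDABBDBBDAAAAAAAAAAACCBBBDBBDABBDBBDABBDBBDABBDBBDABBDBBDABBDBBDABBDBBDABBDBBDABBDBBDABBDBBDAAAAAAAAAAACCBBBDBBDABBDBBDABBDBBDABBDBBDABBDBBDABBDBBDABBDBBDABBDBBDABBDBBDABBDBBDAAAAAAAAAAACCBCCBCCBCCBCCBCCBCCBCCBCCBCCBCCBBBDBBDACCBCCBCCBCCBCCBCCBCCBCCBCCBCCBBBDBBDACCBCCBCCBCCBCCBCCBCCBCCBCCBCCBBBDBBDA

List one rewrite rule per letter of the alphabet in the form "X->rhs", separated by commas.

A->CCB, B->A, C->BBD, D->AAA

  step 2 ⇒ step 3: BBDBBDABBDBBDABBDBBDACCBCCBCCB ⇒ A·A·AAA·A·A·AAA·CCB·A·A·AAA·A·A·AAA·CCB·A·A·AAA·A·A·AAA·CCB·BBD·BBD·A·BBD·BBD·A·BBD·BBD·A
    A ↦ CCB
    B ↦ A
    C ↦ BBD
    D ↦ AAA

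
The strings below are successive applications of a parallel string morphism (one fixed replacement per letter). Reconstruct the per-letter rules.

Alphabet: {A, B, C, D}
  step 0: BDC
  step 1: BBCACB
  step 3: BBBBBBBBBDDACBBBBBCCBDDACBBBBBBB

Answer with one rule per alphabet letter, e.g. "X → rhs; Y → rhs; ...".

  step 0 ⇒ step 1: BDC ⇒ BB·C·ACB
    B ↦ BB
    C ↦ ACB
    D ↦ C
    A ↦ BDD  (constrained at step 1)

A->BDD, B->BB, C->ACB, D->C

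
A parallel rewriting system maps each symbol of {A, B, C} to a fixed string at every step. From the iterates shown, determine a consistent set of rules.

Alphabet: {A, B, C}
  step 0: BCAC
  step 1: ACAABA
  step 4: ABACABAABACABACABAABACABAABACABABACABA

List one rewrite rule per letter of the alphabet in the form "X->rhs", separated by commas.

  step 0 ⇒ step 1: BCAC ⇒ AC·A·AB·A
    A ↦ AB
    B ↦ AC
    C ↦ A

A->AB, B->AC, C->A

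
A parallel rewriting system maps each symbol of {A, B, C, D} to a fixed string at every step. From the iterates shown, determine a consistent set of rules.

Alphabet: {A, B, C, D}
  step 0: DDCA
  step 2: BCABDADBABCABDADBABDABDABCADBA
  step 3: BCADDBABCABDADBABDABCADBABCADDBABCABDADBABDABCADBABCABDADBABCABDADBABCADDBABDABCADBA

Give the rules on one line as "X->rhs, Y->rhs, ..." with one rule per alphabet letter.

  step 2 ⇒ step 3: BCABDADBABCABDADBABDABDABCADBA ⇒ BCA·D·DBA·BCA·BDA·DBA·BDA·BCA·DBA·BCA·D·DBA·BCA·BDA·DBA·BDA·BCA·DBA·BCA·BDA·DBA·BCA·BDA·DBA·BCA·D·DBA·BDA·BCA·DBA
    A ↦ DBA
    B ↦ BCA
    C ↦ D
    D ↦ BDA

A->DBA, B->BCA, C->D, D->BDA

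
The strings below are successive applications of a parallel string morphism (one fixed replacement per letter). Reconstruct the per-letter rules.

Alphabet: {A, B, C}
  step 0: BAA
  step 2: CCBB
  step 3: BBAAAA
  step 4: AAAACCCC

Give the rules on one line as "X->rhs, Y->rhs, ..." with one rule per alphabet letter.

  step 3 ⇒ step 4: BBAAAA ⇒ AA·AA·C·C·C·C
    A ↦ C
    B ↦ AA
  step 2 ⇒ step 3: CCBB ⇒ B·B·AA·AA
    C ↦ B

A->C, B->AA, C->B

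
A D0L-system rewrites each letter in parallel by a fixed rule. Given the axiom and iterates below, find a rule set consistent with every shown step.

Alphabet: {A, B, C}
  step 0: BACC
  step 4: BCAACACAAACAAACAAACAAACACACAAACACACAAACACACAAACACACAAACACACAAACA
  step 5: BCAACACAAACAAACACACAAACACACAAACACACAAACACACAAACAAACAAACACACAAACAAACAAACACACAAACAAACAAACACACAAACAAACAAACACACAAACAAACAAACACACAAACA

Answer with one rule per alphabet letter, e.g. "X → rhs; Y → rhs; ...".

A->CA, B->BC, C->AA

  step 4 ⇒ step 5: BCAACACAAACAAACAAACAAACACACAAACACACAAACACACAAACACACAAACACACAAACA ⇒ BC·AA·CA·CA·AA·CA·AA·CA·CA·CA·AA·CA·CA·CA·AA·CA·CA·CA·AA·CA·CA·CA·AA·CA·AA·CA·AA·CA·CA·CA·AA·CA·AA·CA·AA·CA·CA·CA·AA·CA·AA·CA·AA·CA·CA·CA·AA·CA·AA·CA·AA·CA·CA·CA·AA·CA·AA·CA·AA·CA·CA·CA·AA·CA
    A ↦ CA
    B ↦ BC
    C ↦ AA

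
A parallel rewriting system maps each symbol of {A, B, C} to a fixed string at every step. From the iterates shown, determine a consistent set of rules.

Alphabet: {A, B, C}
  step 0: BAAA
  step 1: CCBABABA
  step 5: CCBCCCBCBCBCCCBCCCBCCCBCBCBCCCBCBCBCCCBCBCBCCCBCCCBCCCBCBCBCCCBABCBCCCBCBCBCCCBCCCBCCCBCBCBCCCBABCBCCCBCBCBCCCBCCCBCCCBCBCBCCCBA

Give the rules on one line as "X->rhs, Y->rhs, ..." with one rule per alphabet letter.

  step 0 ⇒ step 1: BAAA ⇒ CC·BA·BA·BA
    A ↦ BA
    B ↦ CC
    C ↦ BC  (constrained at step 1)

A->BA, B->CC, C->BC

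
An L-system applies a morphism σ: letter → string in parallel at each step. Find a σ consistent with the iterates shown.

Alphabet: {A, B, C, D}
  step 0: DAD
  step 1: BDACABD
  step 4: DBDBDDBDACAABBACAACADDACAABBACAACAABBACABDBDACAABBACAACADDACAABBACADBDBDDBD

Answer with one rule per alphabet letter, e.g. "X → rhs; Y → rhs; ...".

A->ACA, B->D, C->ABB, D->BD

  step 0 ⇒ step 1: DAD ⇒ BD·ACA·BD
    A ↦ ACA
    D ↦ BD
    B ↦ D  (constrained at step 1)
    C ↦ ABB  (constrained at step 1)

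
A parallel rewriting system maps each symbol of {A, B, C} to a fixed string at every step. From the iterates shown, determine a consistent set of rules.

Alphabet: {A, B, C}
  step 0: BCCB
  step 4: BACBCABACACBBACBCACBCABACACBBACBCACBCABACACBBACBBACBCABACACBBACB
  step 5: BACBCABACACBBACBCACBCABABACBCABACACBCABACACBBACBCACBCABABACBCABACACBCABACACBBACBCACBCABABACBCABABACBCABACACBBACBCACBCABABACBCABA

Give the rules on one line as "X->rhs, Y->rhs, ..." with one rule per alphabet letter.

A->CB, B->BA, C->CA

  step 4 ⇒ step 5: BACBCABACACBBACBCACBCABACACBBACBCACBCABACACBBACBBACBCABACACBBACB ⇒ BA·CB·CA·BA·CA·CB·BA·CB·CA·CB·CA·BA·BA·CB·CA·BA·CA·CB·CA·BA·CA·CB·BA·CB·CA·CB·CA·BA·BA·CB·CA·BA·CA·CB·CA·BA·CA·CB·BA·CB·CA·CB·CA·BA·BA·CB·CA·BA·BA·CB·CA·BA·CA·CB·BA·CB·CA·CB·CA·BA·BA·CB·CA·BA
    A ↦ CB
    B ↦ BA
    C ↦ CA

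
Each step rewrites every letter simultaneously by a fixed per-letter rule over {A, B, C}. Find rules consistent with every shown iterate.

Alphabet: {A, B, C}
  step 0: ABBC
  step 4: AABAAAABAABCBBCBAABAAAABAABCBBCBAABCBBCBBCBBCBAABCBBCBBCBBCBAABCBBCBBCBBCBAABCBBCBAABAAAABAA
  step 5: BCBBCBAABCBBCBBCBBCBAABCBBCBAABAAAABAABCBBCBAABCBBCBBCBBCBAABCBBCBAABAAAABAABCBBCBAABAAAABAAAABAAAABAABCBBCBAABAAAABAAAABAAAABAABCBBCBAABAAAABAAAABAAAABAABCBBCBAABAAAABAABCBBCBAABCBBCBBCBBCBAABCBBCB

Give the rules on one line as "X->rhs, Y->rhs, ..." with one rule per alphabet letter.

  step 4 ⇒ step 5: AABAAAABAABCBBCBAABAAAABAABCBBCBAABCBBCBBCBBCBAABCBBCBBCBBCBAABCBBCBBCBBCBAABCBBCBAABAAAABAA ⇒ BCB·BCB·AA·BCB·BCB·BCB·BCB·AA·BCB·BCB·AA·B·AA·AA·B·AA·BCB·BCB·AA·BCB·BCB·BCB·BCB·AA·BCB·BCB·AA·B·AA·AA·B·AA·BCB·BCB·AA·B·AA·AA·B·AA·AA·B·AA·AA·B·AA·BCB·BCB·AA·B·AA·AA·B·AA·AA·B·AA·AA·B·AA·BCB·BCB·AA·B·AA·AA·B·AA·AA·B·AA·AA·B·AA·BCB·BCB·AA·B·AA·AA·B·AA·BCB·BCB·AA·BCB·BCB·BCB·BCB·AA·BCB·BCB
    A ↦ BCB
    B ↦ AA
    C ↦ B

A->BCB, B->AA, C->B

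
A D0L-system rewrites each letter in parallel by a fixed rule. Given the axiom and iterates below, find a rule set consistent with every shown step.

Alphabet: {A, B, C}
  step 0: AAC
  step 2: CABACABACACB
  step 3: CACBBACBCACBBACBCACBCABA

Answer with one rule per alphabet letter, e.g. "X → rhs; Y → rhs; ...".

A->CB, B->BA, C->CA

  step 2 ⇒ step 3: CABACABACACB ⇒ CA·CB·BA·CB·CA·CB·BA·CB·CA·CB·CA·BA
    A ↦ CB
    B ↦ BA
    C ↦ CA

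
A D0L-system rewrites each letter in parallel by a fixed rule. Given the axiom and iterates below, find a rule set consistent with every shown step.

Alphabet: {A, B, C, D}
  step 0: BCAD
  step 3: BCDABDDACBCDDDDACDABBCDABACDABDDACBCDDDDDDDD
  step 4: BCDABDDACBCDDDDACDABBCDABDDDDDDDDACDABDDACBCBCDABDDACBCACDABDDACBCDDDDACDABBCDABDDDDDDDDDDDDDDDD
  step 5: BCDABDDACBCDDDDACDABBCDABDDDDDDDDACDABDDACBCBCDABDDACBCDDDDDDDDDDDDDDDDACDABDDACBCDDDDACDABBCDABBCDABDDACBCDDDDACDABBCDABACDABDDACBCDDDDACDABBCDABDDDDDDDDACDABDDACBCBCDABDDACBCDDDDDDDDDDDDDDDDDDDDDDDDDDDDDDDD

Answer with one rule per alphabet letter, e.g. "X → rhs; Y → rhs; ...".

  step 4 ⇒ step 5: BCDABDDACBCDDDDACDABBCDABDDDDDDDDACDABDDACBCBCDABDDACBCACDABDDACBCDDDDACDABBCDABDDDDDDDDDDDDDDDD ⇒ BC·DAB·DD·AC·BC·DD·DD·AC·DAB·BC·DAB·DD·DD·DD·DD·AC·DAB·DD·AC·BC·BC·DAB·DD·AC·BC·DD·DD·DD·DD·DD·DD·DD·DD·AC·DAB·DD·AC·BC·DD·DD·AC·DAB·BC·DAB·BC·DAB·DD·AC·BC·DD·DD·AC·DAB·BC·DAB·AC·DAB·DD·AC·BC·DD·DD·AC·DAB·BC·DAB·DD·DD·DD·DD·AC·DAB·DD·AC·BC·BC·DAB·DD·AC·BC·DD·DD·DD·DD·DD·DD·DD·DD·DD·DD·DD·DD·DD·DD·DD·DD
    A ↦ AC
    B ↦ BC
    C ↦ DAB
    D ↦ DD

A->AC, B->BC, C->DAB, D->DD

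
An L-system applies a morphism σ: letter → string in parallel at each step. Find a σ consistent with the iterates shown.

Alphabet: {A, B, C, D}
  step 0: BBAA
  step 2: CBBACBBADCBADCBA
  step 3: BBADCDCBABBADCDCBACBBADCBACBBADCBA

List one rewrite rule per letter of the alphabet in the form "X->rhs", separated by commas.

A->BA, B->DC, C->BBA, D->C

  step 2 ⇒ step 3: CBBACBBADCBADCBA ⇒ BBA·DC·DC·BA·BBA·DC·DC·BA·C·BBA·DC·BA·C·BBA·DC·BA
    A ↦ BA
    B ↦ DC
    C ↦ BBA
    D ↦ C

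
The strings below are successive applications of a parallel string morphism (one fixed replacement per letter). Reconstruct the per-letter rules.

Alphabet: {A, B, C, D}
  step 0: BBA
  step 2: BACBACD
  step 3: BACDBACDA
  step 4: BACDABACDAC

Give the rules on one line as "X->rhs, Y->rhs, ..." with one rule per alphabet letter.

A->C, B->BA, C->D, D->A

  step 3 ⇒ step 4: BACDBACDA ⇒ BA·C·D·A·BA·C·D·A·C
    A ↦ C
    B ↦ BA
    C ↦ D
    D ↦ A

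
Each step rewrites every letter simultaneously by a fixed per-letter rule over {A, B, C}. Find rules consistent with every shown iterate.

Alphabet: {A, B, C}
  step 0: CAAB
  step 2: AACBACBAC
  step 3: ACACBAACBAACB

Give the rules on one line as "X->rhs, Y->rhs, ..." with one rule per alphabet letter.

  step 2 ⇒ step 3: AACBACBAC ⇒ AC·AC·B·A·AC·B·A·AC·B
    A ↦ AC
    B ↦ A
    C ↦ B

A->AC, B->A, C->B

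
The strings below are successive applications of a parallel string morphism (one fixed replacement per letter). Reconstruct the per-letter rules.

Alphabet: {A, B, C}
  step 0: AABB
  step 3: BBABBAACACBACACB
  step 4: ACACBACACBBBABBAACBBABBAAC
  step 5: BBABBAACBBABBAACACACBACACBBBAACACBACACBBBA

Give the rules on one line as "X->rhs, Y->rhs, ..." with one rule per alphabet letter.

A->B, B->AC, C->BA

  step 4 ⇒ step 5: ACACBACACBBBABBAACBBABBAAC ⇒ B·BA·B·BA·AC·B·BA·B·BA·AC·AC·AC·B·AC·AC·B·B·BA·AC·AC·B·AC·AC·B·B·BA
    A ↦ B
    B ↦ AC
    C ↦ BA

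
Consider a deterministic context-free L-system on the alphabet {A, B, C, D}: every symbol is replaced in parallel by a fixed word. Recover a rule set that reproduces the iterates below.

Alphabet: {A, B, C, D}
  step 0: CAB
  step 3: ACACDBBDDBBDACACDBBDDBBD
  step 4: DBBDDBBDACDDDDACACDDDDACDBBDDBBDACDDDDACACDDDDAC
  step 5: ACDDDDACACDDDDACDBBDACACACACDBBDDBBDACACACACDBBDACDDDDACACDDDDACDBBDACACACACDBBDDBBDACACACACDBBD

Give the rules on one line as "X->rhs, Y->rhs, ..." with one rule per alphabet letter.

A->DB, B->DD, C->BD, D->AC

  step 4 ⇒ step 5: DBBDDBBDACDDDDACACDDDDACDBBDDBBDACDDDDACACDDDDAC ⇒ AC·DD·DD·AC·AC·DD·DD·AC·DB·BD·AC·AC·AC·AC·DB·BD·DB·BD·AC·AC·AC·AC·DB·BD·AC·DD·DD·AC·AC·DD·DD·AC·DB·BD·AC·AC·AC·AC·DB·BD·DB·BD·AC·AC·AC·AC·DB·BD
    A ↦ DB
    B ↦ DD
    C ↦ BD
    D ↦ AC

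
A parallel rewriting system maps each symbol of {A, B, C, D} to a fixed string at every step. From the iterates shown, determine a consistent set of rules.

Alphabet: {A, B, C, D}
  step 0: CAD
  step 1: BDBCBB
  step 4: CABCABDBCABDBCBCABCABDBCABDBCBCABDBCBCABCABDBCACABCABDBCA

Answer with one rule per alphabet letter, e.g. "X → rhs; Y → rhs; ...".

  step 0 ⇒ step 1: CAD ⇒ BDB·CB·B
    A ↦ CB
    C ↦ BDB
    D ↦ B
    B ↦ CA  (constrained at step 1)

A->CB, B->CA, C->BDB, D->B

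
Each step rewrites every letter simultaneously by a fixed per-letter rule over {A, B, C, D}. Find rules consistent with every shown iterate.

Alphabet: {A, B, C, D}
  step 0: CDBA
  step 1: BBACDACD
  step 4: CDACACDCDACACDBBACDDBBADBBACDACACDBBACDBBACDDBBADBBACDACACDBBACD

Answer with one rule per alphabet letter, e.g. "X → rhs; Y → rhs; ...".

  step 0 ⇒ step 1: CDBA ⇒ BBA·CD·AC·D
    A ↦ D
    B ↦ AC
    C ↦ BBA
    D ↦ CD

A->D, B->AC, C->BBA, D->CD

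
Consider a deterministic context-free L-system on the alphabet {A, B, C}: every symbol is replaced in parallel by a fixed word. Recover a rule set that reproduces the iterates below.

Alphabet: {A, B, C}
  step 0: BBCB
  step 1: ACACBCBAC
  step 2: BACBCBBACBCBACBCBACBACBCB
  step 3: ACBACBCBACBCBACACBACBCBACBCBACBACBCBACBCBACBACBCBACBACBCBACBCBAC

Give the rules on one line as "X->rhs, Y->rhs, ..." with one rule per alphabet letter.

  step 2 ⇒ step 3: BACBCBBACBCBACBCBACBACBCB ⇒ AC·BAC·BCB·AC·BCB·AC·AC·BAC·BCB·AC·BCB·AC·BAC·BCB·AC·BCB·AC·BAC·BCB·AC·BAC·BCB·AC·BCB·AC
    A ↦ BAC
    B ↦ AC
    C ↦ BCB

A->BAC, B->AC, C->BCB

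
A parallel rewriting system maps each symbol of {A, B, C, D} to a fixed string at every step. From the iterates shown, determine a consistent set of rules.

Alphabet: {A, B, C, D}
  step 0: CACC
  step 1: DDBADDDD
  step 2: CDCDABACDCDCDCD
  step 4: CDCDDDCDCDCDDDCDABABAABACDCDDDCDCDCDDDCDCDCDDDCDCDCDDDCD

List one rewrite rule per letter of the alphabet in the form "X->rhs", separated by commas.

  step 1 ⇒ step 2: DDBADDDD ⇒ CD·CD·A·BA·CD·CD·CD·CD
    A ↦ BA
    B ↦ A
    D ↦ CD
  step 0 ⇒ step 1: CACC ⇒ DD·BA·DD·DD
    C ↦ DD

A->BA, B->A, C->DD, D->CD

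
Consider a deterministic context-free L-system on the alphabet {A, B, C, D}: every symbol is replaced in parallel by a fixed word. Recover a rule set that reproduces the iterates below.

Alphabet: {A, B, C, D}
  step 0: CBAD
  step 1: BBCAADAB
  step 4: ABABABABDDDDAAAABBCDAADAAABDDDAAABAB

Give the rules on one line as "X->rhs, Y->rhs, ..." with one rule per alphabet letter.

  step 0 ⇒ step 1: CBAD ⇒ BBC·AA·D·AB
    A ↦ D
    B ↦ AA
    C ↦ BBC
    D ↦ AB

A->D, B->AA, C->BBC, D->AB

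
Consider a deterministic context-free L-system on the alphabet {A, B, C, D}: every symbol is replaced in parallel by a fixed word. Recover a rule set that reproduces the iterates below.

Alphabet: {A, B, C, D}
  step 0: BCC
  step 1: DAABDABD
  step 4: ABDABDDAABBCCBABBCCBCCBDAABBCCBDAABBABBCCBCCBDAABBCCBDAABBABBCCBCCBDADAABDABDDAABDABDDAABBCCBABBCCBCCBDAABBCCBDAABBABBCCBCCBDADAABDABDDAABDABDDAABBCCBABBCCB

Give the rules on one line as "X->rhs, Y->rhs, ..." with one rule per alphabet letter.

A->CCB, B->DA, C->ABD, D->ABB

  step 0 ⇒ step 1: BCC ⇒ DA·ABD·ABD
    B ↦ DA
    C ↦ ABD
    A ↦ CCB  (constrained at step 1)
    D ↦ ABB  (constrained at step 1)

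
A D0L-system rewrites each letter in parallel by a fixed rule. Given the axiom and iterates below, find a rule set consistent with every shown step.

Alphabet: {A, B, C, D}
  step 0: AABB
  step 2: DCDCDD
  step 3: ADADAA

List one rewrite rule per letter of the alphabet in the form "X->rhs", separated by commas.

  step 2 ⇒ step 3: DCDCDD ⇒ A·D·A·D·A·A
    C ↦ D
    D ↦ A
    A ↦ CB  (constrained at step 0)
    B ↦ C  (constrained at step 0)

A->CB, B->C, C->D, D->A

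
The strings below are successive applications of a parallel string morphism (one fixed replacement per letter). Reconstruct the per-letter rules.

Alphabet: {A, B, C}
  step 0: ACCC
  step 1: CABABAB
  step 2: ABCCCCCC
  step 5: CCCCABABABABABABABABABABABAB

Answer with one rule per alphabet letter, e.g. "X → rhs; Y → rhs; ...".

  step 1 ⇒ step 2: CABABAB ⇒ AB·C·C·C·C·C·C
    A ↦ C
    B ↦ C
    C ↦ AB

A->C, B->C, C->AB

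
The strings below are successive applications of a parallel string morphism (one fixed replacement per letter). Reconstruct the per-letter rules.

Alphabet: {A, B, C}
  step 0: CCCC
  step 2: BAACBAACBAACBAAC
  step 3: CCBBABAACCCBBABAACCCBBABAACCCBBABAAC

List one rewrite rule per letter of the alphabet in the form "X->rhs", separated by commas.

  step 2 ⇒ step 3: BAACBAACBAACBAAC ⇒ CCB·BA·BA·AC·CCB·BA·BA·AC·CCB·BA·BA·AC·CCB·BA·BA·AC
    A ↦ BA
    B ↦ CCB
    C ↦ AC

A->BA, B->CCB, C->AC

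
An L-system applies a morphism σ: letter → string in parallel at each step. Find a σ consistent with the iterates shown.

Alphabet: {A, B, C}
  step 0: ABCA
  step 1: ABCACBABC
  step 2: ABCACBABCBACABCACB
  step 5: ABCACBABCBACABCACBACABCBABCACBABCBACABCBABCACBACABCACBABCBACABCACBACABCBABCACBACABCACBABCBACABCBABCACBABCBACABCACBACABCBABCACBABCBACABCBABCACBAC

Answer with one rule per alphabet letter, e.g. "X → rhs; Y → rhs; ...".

A->ABC, B->AC, C->B

  step 1 ⇒ step 2: ABCACBABC ⇒ ABC·AC·B·ABC·B·AC·ABC·AC·B
    A ↦ ABC
    B ↦ AC
    C ↦ B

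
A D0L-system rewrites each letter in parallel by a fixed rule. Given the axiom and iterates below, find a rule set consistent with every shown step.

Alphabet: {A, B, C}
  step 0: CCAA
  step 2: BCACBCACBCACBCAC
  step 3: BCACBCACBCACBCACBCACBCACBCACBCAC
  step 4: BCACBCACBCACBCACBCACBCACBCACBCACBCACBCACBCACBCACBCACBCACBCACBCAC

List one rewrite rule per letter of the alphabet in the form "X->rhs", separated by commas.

  step 3 ⇒ step 4: BCACBCACBCACBCACBCACBCACBCACBCAC ⇒ BC·AC·BC·AC·BC·AC·BC·AC·BC·AC·BC·AC·BC·AC·BC·AC·BC·AC·BC·AC·BC·AC·BC·AC·BC·AC·BC·AC·BC·AC·BC·AC
    A ↦ BC
    B ↦ BC
    C ↦ AC

A->BC, B->BC, C->AC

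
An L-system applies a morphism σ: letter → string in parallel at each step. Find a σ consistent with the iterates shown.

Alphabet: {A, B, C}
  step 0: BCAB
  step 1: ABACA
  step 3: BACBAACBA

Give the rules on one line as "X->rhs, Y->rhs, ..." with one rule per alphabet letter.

  step 0 ⇒ step 1: BCAB ⇒ A·BA·C·A
    A ↦ C
    B ↦ A
    C ↦ BA

A->C, B->A, C->BA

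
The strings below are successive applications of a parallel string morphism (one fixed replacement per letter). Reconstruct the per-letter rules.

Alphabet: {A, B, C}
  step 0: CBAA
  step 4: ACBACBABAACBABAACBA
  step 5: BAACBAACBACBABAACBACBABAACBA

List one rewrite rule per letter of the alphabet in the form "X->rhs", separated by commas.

A->BA, B->C, C->A

  step 4 ⇒ step 5: ACBACBABAACBABAACBA ⇒ BA·A·C·BA·A·C·BA·C·BA·BA·A·C·BA·C·BA·BA·A·C·BA
    A ↦ BA
    B ↦ C
    C ↦ A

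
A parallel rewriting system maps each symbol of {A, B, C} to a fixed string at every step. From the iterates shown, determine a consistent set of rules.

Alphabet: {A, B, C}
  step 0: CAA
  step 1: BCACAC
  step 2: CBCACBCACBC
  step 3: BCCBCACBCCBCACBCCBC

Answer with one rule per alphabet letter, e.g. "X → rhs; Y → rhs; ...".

A->AC, B->C, C->BC

  step 2 ⇒ step 3: CBCACBCACBC ⇒ BC·C·BC·AC·BC·C·BC·AC·BC·C·BC
    A ↦ AC
    B ↦ C
    C ↦ BC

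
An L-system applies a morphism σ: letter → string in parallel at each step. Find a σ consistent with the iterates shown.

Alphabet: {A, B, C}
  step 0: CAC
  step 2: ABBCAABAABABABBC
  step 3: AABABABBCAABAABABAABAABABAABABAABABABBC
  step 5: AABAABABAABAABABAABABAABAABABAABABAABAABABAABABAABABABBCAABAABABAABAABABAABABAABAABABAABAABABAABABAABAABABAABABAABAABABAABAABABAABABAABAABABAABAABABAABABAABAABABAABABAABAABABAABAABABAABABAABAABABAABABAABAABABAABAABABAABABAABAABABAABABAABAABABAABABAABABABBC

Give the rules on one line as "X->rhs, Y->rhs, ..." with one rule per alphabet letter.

  step 2 ⇒ step 3: ABBCAABAABABABBC ⇒ AAB·AB·AB·BC·AAB·AAB·AB·AAB·AAB·AB·AAB·AB·AAB·AB·AB·BC
    A ↦ AAB
    B ↦ AB
    C ↦ BC

A->AAB, B->AB, C->BC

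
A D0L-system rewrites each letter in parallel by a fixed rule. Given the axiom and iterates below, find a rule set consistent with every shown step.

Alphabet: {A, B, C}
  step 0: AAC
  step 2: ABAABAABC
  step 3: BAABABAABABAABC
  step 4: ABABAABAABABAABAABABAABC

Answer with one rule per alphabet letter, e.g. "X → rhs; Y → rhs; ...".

  step 3 ⇒ step 4: BAABABAABABAABC ⇒ A·BA·BA·A·BA·A·BA·BA·A·BA·A·BA·BA·A·BC
    A ↦ BA
    B ↦ A
    C ↦ BC

A->BA, B->A, C->BC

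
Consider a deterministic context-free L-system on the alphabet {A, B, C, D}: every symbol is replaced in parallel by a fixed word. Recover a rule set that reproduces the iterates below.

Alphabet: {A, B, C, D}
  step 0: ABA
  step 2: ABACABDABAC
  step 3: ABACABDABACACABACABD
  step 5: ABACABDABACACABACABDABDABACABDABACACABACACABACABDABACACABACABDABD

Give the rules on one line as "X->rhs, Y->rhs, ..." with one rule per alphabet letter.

  step 2 ⇒ step 3: ABACABDABAC ⇒ AB·AC·AB·D·AB·AC·AC·AB·AC·AB·D
    A ↦ AB
    B ↦ AC
    C ↦ D
    D ↦ AC

A->AB, B->AC, C->D, D->AC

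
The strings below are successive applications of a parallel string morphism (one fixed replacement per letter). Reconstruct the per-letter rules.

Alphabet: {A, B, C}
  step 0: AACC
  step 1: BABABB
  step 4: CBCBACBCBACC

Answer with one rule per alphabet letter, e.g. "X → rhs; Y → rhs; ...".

  step 0 ⇒ step 1: AACC ⇒ BA·BA·B·B
    A ↦ BA
    C ↦ B
    B ↦ C  (constrained at step 1)

A->BA, B->C, C->B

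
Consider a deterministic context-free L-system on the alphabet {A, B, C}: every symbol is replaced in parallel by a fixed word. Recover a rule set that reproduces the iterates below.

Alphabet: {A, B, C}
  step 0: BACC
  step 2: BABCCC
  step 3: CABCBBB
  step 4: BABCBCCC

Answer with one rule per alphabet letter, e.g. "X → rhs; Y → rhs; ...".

  step 3 ⇒ step 4: CABCBBB ⇒ B·AB·C·B·C·C·C
    A ↦ AB
    B ↦ C
    C ↦ B

A->AB, B->C, C->B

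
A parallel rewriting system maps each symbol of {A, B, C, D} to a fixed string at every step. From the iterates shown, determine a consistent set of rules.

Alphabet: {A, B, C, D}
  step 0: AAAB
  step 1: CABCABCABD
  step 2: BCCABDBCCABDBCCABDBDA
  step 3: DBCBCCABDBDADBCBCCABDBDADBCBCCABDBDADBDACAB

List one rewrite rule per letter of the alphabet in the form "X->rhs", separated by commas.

A->CAB, B->D, C->BC, D->BDA

  step 2 ⇒ step 3: BCCABDBCCABDBCCABDBDA ⇒ D·BC·BC·CAB·D·BDA·D·BC·BC·CAB·D·BDA·D·BC·BC·CAB·D·BDA·D·BDA·CAB
    A ↦ CAB
    B ↦ D
    C ↦ BC
    D ↦ BDA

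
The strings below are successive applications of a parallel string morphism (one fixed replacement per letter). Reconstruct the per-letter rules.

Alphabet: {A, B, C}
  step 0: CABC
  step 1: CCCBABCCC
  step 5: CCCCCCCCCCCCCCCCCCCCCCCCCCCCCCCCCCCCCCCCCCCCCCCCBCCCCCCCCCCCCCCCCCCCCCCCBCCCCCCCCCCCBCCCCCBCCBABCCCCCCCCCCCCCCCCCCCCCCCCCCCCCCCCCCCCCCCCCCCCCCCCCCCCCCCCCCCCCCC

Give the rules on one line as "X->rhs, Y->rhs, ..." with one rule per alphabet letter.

  step 0 ⇒ step 1: CABC ⇒ CC·CBA·BC·CC
    A ↦ CBA
    B ↦ BC
    C ↦ CC

A->CBA, B->BC, C->CC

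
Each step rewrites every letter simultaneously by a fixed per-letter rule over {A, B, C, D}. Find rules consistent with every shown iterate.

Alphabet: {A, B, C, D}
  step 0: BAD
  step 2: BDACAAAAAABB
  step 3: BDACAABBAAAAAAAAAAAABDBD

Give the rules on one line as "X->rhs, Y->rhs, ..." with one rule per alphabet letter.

  step 2 ⇒ step 3: BDACAAAAAABB ⇒ BD·AC·AA·BB·AA·AA·AA·AA·AA·AA·BD·BD
    A ↦ AA
    B ↦ BD
    C ↦ BB
    D ↦ AC

A->AA, B->BD, C->BB, D->AC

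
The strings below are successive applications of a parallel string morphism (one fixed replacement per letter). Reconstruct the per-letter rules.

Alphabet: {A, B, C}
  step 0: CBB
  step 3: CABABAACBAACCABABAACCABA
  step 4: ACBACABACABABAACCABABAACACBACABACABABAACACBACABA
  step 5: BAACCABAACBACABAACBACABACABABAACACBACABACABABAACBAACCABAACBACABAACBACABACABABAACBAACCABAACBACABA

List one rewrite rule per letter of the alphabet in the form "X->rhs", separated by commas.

  step 4 ⇒ step 5: ACBACABACABABAACCABABAACACBACABACABABAACACBACABA ⇒ BA·AC·CA·BA·AC·BA·CA·BA·AC·BA·CA·BA·CA·BA·BA·AC·AC·BA·CA·BA·CA·BA·BA·AC·BA·AC·CA·BA·AC·BA·CA·BA·AC·BA·CA·BA·CA·BA·BA·AC·BA·AC·CA·BA·AC·BA·CA·BA
    A ↦ BA
    B ↦ CA
    C ↦ AC

A->BA, B->CA, C->AC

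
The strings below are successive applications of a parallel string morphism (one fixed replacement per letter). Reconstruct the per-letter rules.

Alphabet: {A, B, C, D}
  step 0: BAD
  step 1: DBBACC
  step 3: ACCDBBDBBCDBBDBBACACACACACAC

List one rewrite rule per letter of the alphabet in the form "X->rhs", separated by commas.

  step 0 ⇒ step 1: BAD ⇒ DBB·AC·C
    A ↦ AC
    B ↦ DBB
    D ↦ C
    C ↦ AC  (constrained at step 1)

A->AC, B->DBB, C->AC, D->C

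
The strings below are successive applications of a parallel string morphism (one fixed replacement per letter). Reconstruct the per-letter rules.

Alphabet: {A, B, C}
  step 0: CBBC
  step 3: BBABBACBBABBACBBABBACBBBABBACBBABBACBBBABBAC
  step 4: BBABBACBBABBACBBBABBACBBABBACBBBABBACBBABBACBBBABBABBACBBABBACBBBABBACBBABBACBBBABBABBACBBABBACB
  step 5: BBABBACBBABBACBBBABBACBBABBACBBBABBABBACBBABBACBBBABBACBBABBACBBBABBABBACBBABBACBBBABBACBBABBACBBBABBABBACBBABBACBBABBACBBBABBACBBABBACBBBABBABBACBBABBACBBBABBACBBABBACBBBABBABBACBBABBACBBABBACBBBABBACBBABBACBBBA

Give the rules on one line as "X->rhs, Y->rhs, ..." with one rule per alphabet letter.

A->C, B->BBA, C->B

  step 4 ⇒ step 5: BBABBACBBABBACBBBABBACBBABBACBBBABBACBBABBACBBBABBABBACBBABBACBBBABBACBBABBACBBBABBABBACBBABBACB ⇒ BBA·BBA·C·BBA·BBA·C·B·BBA·BBA·C·BBA·BBA·C·B·BBA·BBA·BBA·C·BBA·BBA·C·B·BBA·BBA·C·BBA·BBA·C·B·BBA·BBA·BBA·C·BBA·BBA·C·B·BBA·BBA·C·BBA·BBA·C·B·BBA·BBA·BBA·C·BBA·BBA·C·BBA·BBA·C·B·BBA·BBA·C·BBA·BBA·C·B·BBA·BBA·BBA·C·BBA·BBA·C·B·BBA·BBA·C·BBA·BBA·C·B·BBA·BBA·BBA·C·BBA·BBA·C·BBA·BBA·C·B·BBA·BBA·C·BBA·BBA·C·B·BBA
    A ↦ C
    B ↦ BBA
    C ↦ B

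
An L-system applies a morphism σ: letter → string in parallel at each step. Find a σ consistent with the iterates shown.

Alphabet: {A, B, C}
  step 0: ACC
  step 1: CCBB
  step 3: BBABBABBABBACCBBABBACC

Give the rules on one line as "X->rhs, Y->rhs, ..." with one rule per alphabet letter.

A->CC, B->BBA, C->B

  step 0 ⇒ step 1: ACC ⇒ CC·B·B
    A ↦ CC
    C ↦ B
    B ↦ BBA  (constrained at step 1)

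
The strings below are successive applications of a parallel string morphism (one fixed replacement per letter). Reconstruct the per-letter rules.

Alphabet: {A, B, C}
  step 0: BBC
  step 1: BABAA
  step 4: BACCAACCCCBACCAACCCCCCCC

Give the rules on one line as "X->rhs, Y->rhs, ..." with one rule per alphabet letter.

  step 0 ⇒ step 1: BBC ⇒ BA·BA·A
    B ↦ BA
    C ↦ A
    A ↦ CC  (constrained at step 1)

A->CC, B->BA, C->A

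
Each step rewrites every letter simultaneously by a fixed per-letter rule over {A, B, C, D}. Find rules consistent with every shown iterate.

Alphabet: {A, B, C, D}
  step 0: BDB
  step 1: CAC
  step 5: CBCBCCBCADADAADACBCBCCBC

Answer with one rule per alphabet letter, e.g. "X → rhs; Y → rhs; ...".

  step 0 ⇒ step 1: BDB ⇒ C·A·C
    B ↦ C
    D ↦ A
    A ↦ DA  (constrained at step 1)
    C ↦ BC  (constrained at step 1)

A->DA, B->C, C->BC, D->A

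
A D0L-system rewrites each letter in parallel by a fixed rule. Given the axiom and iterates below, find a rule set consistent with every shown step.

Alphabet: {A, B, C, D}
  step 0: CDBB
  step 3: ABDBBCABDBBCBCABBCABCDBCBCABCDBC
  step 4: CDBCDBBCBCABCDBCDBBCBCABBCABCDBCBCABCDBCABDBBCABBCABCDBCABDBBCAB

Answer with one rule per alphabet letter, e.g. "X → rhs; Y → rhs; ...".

A->CD, B->BC, C->AB, D->DB

  step 3 ⇒ step 4: ABDBBCABDBBCBCABBCABCDBCBCABCDBC ⇒ CD·BC·DB·BC·BC·AB·CD·BC·DB·BC·BC·AB·BC·AB·CD·BC·BC·AB·CD·BC·AB·DB·BC·AB·BC·AB·CD·BC·AB·DB·BC·AB
    A ↦ CD
    B ↦ BC
    C ↦ AB
    D ↦ DB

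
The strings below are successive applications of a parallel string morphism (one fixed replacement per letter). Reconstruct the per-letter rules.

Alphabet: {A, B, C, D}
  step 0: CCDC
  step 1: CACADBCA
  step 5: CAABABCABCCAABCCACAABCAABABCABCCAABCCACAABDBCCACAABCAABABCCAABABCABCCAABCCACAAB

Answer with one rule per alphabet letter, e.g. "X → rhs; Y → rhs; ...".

A->AB, B->C, C->CA, D->DB

  step 0 ⇒ step 1: CCDC ⇒ CA·CA·DB·CA
    C ↦ CA
    D ↦ DB
    A ↦ AB  (constrained at step 1)
    B ↦ C  (constrained at step 1)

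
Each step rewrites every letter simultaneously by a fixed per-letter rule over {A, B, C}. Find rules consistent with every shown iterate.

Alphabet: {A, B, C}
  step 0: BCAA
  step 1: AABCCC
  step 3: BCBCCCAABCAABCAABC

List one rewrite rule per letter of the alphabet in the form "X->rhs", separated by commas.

  step 0 ⇒ step 1: BCAA ⇒ AA·BC·C·C
    A ↦ C
    B ↦ AA
    C ↦ BC

A->C, B->AA, C->BC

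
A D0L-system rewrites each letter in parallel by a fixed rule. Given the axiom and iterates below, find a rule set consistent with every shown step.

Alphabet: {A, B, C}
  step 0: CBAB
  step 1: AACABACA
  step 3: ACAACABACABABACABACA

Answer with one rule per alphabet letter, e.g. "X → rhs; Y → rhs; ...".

A->B, B->ACA, C->A

  step 0 ⇒ step 1: CBAB ⇒ A·ACA·B·ACA
    A ↦ B
    B ↦ ACA
    C ↦ A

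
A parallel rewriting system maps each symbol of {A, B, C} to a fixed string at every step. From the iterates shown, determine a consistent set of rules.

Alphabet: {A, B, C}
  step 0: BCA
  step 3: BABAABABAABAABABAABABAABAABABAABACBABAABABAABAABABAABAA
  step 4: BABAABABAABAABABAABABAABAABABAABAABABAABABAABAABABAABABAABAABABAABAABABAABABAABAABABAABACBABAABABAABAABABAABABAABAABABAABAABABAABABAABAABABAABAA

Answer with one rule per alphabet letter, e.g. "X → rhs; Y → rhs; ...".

  step 3 ⇒ step 4: BABAABABAABAABABAABABAABAABABAABACBABAABABAABAABABAABAA ⇒ BA·BAA·BA·BAA·BAA·BA·BAA·BA·BAA·BAA·BA·BAA·BAA·BA·BAA·BA·BAA·BAA·BA·BAA·BA·BAA·BAA·BA·BAA·BAA·BA·BAA·BA·BAA·BAA·BA·BAA·BAC·BA·BAA·BA·BAA·BAA·BA·BAA·BA·BAA·BAA·BA·BAA·BAA·BA·BAA·BA·BAA·BAA·BA·BAA·BAA
    A ↦ BAA
    B ↦ BA
    C ↦ BAC

A->BAA, B->BA, C->BAC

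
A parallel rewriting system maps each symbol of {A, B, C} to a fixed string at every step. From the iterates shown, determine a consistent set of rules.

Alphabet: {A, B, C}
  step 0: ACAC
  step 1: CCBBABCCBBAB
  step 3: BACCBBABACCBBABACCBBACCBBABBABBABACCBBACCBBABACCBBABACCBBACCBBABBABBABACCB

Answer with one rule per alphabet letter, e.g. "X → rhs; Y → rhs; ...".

  step 0 ⇒ step 1: ACAC ⇒ CCB·BAB·CCB·BAB
    A ↦ CCB
    C ↦ BAB
    B ↦ BA  (constrained at step 1)

A->CCB, B->BA, C->BAB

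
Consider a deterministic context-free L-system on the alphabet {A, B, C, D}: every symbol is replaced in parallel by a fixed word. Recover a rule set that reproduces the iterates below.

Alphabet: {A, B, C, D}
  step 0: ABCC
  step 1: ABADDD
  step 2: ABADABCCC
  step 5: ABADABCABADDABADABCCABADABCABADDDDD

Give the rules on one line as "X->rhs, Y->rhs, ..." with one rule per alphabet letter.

  step 1 ⇒ step 2: ABADDD ⇒ AB·AD·AB·C·C·C
    A ↦ AB
    B ↦ AD
    D ↦ C
  step 0 ⇒ step 1: ABCC ⇒ AB·AD·D·D
    C ↦ D

A->AB, B->AD, C->D, D->C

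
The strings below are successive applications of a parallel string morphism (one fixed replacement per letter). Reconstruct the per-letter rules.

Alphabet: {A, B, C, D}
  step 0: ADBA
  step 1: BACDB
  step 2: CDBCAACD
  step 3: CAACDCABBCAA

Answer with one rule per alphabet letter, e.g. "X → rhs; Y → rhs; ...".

A->B, B->CD, C->CA, D->A

  step 2 ⇒ step 3: CDBCAACD ⇒ CA·A·CD·CA·B·B·CA·A
    A ↦ B
    B ↦ CD
    C ↦ CA
    D ↦ A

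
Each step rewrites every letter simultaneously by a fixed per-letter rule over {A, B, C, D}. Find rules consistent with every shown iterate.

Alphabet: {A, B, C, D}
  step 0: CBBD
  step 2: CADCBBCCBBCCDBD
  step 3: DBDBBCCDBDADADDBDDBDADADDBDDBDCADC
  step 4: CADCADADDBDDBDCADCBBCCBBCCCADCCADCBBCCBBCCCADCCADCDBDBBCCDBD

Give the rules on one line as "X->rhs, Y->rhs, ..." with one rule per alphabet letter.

A->BBC, B->AD, C->DBD, D->C

  step 3 ⇒ step 4: DBDBBCCDBDADADDBDDBDADADDBDDBDCADC ⇒ C·AD·C·AD·AD·DBD·DBD·C·AD·C·BBC·C·BBC·C·C·AD·C·C·AD·C·BBC·C·BBC·C·C·AD·C·C·AD·C·DBD·BBC·C·DBD
    A ↦ BBC
    B ↦ AD
    C ↦ DBD
    D ↦ C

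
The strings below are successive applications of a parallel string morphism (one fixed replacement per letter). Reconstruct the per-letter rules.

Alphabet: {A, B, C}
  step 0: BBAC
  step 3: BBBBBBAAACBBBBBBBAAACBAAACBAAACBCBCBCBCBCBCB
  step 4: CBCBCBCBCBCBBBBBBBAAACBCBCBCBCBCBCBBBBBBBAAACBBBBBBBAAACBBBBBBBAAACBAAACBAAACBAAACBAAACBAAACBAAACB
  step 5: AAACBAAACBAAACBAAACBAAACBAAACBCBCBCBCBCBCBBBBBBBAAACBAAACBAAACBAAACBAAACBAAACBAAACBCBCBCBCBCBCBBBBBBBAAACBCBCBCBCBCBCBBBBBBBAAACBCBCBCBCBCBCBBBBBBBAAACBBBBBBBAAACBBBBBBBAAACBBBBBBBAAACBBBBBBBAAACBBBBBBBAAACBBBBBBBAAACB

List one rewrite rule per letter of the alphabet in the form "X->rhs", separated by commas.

  step 4 ⇒ step 5: CBCBCBCBCBCBBBBBBBAAACBCBCBCBCBCBCBBBBBBBAAACBBBBBBBAAACBBBBBBBAAACBAAACBAAACBAAACBAAACBAAACBAAACB ⇒ AAA·CB·AAA·CB·AAA·CB·AAA·CB·AAA·CB·AAA·CB·CB·CB·CB·CB·CB·CB·BB·BB·BB·AAA·CB·AAA·CB·AAA·CB·AAA·CB·AAA·CB·AAA·CB·AAA·CB·CB·CB·CB·CB·CB·CB·BB·BB·BB·AAA·CB·CB·CB·CB·CB·CB·CB·BB·BB·BB·AAA·CB·CB·CB·CB·CB·CB·CB·BB·BB·BB·AAA·CB·BB·BB·BB·AAA·CB·BB·BB·BB·AAA·CB·BB·BB·BB·AAA·CB·BB·BB·BB·AAA·CB·BB·BB·BB·AAA·CB·BB·BB·BB·AAA·CB
    A ↦ BB
    B ↦ CB
    C ↦ AAA

A->BB, B->CB, C->AAA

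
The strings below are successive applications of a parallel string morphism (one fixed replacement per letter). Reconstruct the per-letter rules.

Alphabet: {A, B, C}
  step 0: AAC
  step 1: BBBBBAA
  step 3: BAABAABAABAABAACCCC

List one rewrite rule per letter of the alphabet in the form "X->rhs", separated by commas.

A->BB, B->C, C->BAA

  step 0 ⇒ step 1: AAC ⇒ BB·BB·BAA
    A ↦ BB
    C ↦ BAA
    B ↦ C  (constrained at step 1)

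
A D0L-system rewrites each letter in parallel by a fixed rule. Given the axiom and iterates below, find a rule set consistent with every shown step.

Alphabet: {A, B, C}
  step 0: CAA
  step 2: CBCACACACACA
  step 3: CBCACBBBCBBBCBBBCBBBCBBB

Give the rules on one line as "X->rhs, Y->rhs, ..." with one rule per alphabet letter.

  step 2 ⇒ step 3: CBCACACACACA ⇒ CB·CA·CB·BB·CB·BB·CB·BB·CB·BB·CB·BB
    A ↦ BB
    B ↦ CA
    C ↦ CB

A->BB, B->CA, C->CB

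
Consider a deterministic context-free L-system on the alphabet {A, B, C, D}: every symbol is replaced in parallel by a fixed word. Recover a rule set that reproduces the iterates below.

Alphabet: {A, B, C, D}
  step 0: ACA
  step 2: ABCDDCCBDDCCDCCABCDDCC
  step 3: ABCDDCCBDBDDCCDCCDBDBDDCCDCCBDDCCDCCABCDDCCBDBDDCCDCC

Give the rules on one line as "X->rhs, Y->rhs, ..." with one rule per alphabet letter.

A->ABC, B->D, C->DCC, D->BD

  step 2 ⇒ step 3: ABCDDCCBDDCCDCCABCDDCC ⇒ ABC·D·DCC·BD·BD·DCC·DCC·D·BD·BD·DCC·DCC·BD·DCC·DCC·ABC·D·DCC·BD·BD·DCC·DCC
    A ↦ ABC
    B ↦ D
    C ↦ DCC
    D ↦ BD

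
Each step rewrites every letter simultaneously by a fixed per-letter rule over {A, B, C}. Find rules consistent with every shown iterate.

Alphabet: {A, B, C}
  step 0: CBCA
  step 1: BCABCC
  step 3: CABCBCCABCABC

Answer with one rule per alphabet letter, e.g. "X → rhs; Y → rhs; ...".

A->C, B->A, C->BC

  step 0 ⇒ step 1: CBCA ⇒ BC·A·BC·C
    A ↦ C
    B ↦ A
    C ↦ BC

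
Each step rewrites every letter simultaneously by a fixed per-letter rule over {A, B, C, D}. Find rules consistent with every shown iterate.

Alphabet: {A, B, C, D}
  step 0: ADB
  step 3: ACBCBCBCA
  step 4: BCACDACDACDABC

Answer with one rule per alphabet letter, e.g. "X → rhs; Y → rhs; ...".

  step 3 ⇒ step 4: ACBCBCBCA ⇒ BC·A·CD·A·CD·A·CD·A·BC
    A ↦ BC
    B ↦ CD
    C ↦ A
    D ↦ C  (constrained at step 0)

A->BC, B->CD, C->A, D->C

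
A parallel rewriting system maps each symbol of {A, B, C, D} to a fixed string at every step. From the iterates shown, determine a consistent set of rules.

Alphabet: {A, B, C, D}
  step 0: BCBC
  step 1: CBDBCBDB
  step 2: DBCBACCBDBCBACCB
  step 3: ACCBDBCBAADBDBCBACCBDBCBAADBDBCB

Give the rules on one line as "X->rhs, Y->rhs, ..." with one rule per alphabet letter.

  step 2 ⇒ step 3: DBCBACCBDBCBACCB ⇒ AC·CB·DB·CB·AA·DB·DB·CB·AC·CB·DB·CB·AA·DB·DB·CB
    A ↦ AA
    B ↦ CB
    C ↦ DB
    D ↦ AC

A->AA, B->CB, C->DB, D->AC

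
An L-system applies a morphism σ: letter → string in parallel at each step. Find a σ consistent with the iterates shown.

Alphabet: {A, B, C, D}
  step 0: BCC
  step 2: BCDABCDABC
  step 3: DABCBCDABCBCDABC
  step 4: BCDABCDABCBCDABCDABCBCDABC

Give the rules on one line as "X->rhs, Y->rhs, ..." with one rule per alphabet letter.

  step 3 ⇒ step 4: DABCBCDABCBCDABC ⇒ B·C·DA·BC·DA·BC·B·C·DA·BC·DA·BC·B·C·DA·BC
    A ↦ C
    B ↦ DA
    C ↦ BC
    D ↦ B

A->C, B->DA, C->BC, D->B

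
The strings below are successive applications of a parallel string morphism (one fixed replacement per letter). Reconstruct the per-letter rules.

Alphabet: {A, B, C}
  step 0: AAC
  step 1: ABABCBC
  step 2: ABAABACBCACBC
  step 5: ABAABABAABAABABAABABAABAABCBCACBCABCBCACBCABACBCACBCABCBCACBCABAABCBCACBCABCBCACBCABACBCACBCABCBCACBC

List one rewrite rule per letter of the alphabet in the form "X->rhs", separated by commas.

  step 1 ⇒ step 2: ABABCBC ⇒ AB·A·AB·A·CBC·A·CBC
    A ↦ AB
    B ↦ A
    C ↦ CBC

A->AB, B->A, C->CBC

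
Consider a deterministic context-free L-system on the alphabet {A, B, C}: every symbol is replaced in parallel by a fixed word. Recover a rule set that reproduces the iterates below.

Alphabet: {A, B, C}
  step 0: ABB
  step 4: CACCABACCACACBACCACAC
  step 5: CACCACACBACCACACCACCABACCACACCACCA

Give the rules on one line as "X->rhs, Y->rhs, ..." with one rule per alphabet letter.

  step 4 ⇒ step 5: CACCABACCACACBACCACAC ⇒ CA·C·CA·CA·C·BA·C·CA·CA·C·CA·C·CA·BA·C·CA·CA·C·CA·C·CA
    A ↦ C
    B ↦ BA
    C ↦ CA

A->C, B->BA, C->CA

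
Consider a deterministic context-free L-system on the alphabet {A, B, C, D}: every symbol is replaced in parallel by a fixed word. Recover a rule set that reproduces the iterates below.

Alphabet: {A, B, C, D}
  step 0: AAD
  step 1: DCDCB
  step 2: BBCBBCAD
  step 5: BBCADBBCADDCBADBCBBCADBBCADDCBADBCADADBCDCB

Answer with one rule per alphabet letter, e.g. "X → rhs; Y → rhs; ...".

A->DC, B->AD, C->BC, D->B

  step 1 ⇒ step 2: DCDCB ⇒ B·BC·B·BC·AD
    B ↦ AD
    C ↦ BC
    D ↦ B
  step 0 ⇒ step 1: AAD ⇒ DC·DC·B
    A ↦ DC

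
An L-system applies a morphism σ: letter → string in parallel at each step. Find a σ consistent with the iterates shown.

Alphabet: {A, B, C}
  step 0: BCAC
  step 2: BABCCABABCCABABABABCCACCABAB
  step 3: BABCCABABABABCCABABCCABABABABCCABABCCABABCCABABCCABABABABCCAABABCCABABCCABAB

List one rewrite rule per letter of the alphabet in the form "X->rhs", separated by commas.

A->CCA, B->BAB, C->AB

  step 2 ⇒ step 3: BABCCABABCCABABABABCCACCABAB ⇒ BAB·CCA·BAB·AB·AB·CCA·BAB·CCA·BAB·AB·AB·CCA·BAB·CCA·BAB·CCA·BAB·CCA·BAB·AB·AB·CCA·AB·AB·CCA·BAB·CCA·BAB
    A ↦ CCA
    B ↦ BAB
    C ↦ AB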